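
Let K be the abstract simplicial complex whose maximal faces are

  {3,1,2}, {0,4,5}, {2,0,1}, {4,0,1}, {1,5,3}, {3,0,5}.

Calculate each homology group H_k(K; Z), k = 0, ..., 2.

Fix the vertex order 0 < 1 < 2 < 3 < 4 < 5 and write every simplex with vertices in increasing order. Then dim K = 2 and the simplices of K are:

  0-simplices (6): [0], [1], [2], [3], [4], [5]
  1-simplices (12): [0,1], [0,2], [0,3], [0,4], [0,5], [1,2], [1,3], [1,4], [1,5], [2,3], [3,5], [4,5]
  2-simplices (6): [0,1,2], [0,1,4], [0,3,5], [0,4,5], [1,2,3], [1,3,5]

giving chain groups C_0 ≅ Z^6, C_1 ≅ Z^12, C_2 ≅ Z^6.

The boundary map ∂_1: C_1 → C_0 is given by ∂[p,q] = [q] − [p]. For instance
  ∂[1,4] = [4] − [1].
The resulting 6×12 matrix has rank 5, and its Smith normal form has invariant factors (1,1,1,1,1).

The boundary map ∂_2: C_2 → C_1 sends each 2-simplex [p,q,r] to [q,r] − [p,r] + [p,q]. For instance
  ∂[0,1,4] = [1,4] − [0,4] + [0,1],
  ∂[0,4,5] = [4,5] − [0,5] + [0,4].
The resulting 12×6 matrix has rank 6, and its Smith normal form has invariant factors (1,1,1,1,1,1).

Now H_k = ker ∂_k / im ∂_{k+1}, so:

  H_0: rank C_0 − rank ∂_1 = 6 − 5 = 1, and the invariant factors of ∂_1 are all 1, so H_0 = Z.
  H_1: rank ker ∂_1 − rank ∂_2 = (12 − 5) − 6 = 1, and the invariant factors of ∂_2 are all 1, so H_1 = Z.
  H_2: rank ker ∂_2 − rank ∂_3 = (6 − 6) − 0 = 0, and there is no ∂_3, so H_2 = 0.

H_0 = Z,  H_1 = Z,  H_2 = 0.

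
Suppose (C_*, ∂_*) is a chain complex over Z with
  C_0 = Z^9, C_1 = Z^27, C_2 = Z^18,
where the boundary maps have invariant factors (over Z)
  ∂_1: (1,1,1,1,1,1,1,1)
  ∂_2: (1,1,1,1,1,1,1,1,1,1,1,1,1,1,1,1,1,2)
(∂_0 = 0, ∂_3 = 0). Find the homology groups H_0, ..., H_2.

H_0 = Z,  H_1 = Z × Z/2,  H_2 = 0.

H_0: b_0 = 9 − 0 − 8 = 1; torsion from ∂_1 factors > 1: none. So H_0 = Z.
H_1: b_1 = 27 − 8 − 18 = 1; torsion from ∂_2 factors > 1: [2]. So H_1 = Z × Z/2.
H_2: b_2 = 18 − 18 − 0 = 0; torsion from ∂_3 factors > 1: none. So H_2 = 0.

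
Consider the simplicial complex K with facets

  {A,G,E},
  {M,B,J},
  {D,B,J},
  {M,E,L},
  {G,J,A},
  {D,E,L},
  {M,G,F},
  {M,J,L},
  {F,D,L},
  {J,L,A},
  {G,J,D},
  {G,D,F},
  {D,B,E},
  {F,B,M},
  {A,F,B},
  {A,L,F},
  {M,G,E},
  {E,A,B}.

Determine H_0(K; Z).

H_0 = Z.

Fix the vertex order A < B < D < E < F < G < J < L < M and write every simplex with vertices in increasing order. Then dim K = 2 and the simplices of K are:

  0-simplices (9): A, B, D, E, F, G, J, L, M
  1-simplices (27): AB, AE, AF, AG, AJ, AL, BD, BE, BF, BJ, BM, DE, DF, DG, DJ, DL, EG, EL, EM, FG, FL, FM, GJ, GM, JL, JM, LM
  2-simplices (18): ABE, ABF, AEG, AFL, AGJ, AJL, BDE, BDJ, BFM, BJM, DEL, DFG, DFL, DGJ, EGM, ELM, FGM, JLM

Hence C_0 ≅ Z^9, C_1 ≅ Z^27, C_2 ≅ Z^18.

∂_1: C_1 → C_0 is given by ∂[p,q] = [q] − [p]. For instance
  ∂DL = L − D.
The 9×27 boundary matrix has rank 8 and Smith normal form diag(1,1,1,1,1,1,1,1).

The boundary map ∂_2: C_2 → C_1 sends each 2-simplex [p,q,r] to [q,r] − [p,r] + [p,q]. For instance
  ∂ELM = LM − EM + EL,
  ∂AEG = EG − AG + AE.
The 27×18 boundary matrix has rank 17 and Smith normal form diag(1,1,1,1,1,1,1,1,1,1,1,1,1,1,1,1,1).

From H_k ≅ ker(∂_k) / im(∂_{k+1}) we obtain:

  H_0: rank C_0 − rank ∂_1 = 9 − 8 = 1, and the invariant factors of ∂_1 are all 1, so H_0 = Z.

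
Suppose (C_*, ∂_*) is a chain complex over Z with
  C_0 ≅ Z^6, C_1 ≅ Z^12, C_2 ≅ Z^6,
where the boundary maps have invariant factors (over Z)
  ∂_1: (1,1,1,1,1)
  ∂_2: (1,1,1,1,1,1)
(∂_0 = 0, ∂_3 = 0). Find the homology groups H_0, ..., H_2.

H_0: b_0 = 6 − 0 − 5 = 1; torsion from ∂_1 factors > 1: none. So H_0 ≅ Z.
H_1: b_1 = 12 − 5 − 6 = 1; torsion from ∂_2 factors > 1: none. So H_1 ≅ Z.
H_2: b_2 = 6 − 6 − 0 = 0; torsion from ∂_3 factors > 1: none. So H_2 ≅ 0.

H_0 ≅ Z,  H_1 ≅ Z,  H_2 = 0.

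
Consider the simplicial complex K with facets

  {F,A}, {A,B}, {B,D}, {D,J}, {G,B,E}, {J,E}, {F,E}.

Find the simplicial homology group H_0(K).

H_0 ≅ Z.

Take the total order A < B < D < E < F < G < J on the vertex set. Then K (dimension 2) consists of the simplices:

  0-simplices (7): A, B, D, E, F, G, J
  1-simplices (9): AB, AF, BD, BE, BG, DJ, EF, EG, EJ
  2-simplices (1): BEG

giving chain groups C_0 ≅ Z^7, C_1 ≅ Z^9, C_2 ≅ Z^1.

∂_1: C_1 → C_0 is given by ∂[p,q] = [q] − [p].
As a 7×9 matrix over Z this has rank 6, with invariant factors (1,1,1,1,1,1).

The boundary map ∂_2: C_2 → C_1 maps a triangle to the signed sum of its edges. For instance
  ∂BEG = EG − BG + BE.
This gives a 9×1 integer matrix of rank 1; reducing to Smith normal form yields diagonal entries (1).

From H_k ≅ ker(∂_k) / im(∂_{k+1}) we obtain:

  H_0: rank C_0 − rank ∂_1 = 7 − 6 = 1, and the invariant factors of ∂_1 are all 1, so H_0 = Z.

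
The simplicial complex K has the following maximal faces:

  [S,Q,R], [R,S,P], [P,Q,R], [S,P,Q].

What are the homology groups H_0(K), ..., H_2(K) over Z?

H_0 ≅ Z,  H_1 = 0,  H_2 ≅ Z.

K has 4 vertices, 6 edges, 4 triangles.
rank ∂_0 = 0, rank ∂_1 = 3 ⇒ b_0 = 4 − 0 − 3 = 1; all invariant factors of ∂_1 are 1 so no torsion. So H_0 ≅ Z.
rank ∂_1 = 3, rank ∂_2 = 3 ⇒ b_1 = 6 − 3 − 3 = 0; all invariant factors of ∂_2 are 1 so no torsion. So H_1 ≅ 0.
rank ∂_2 = 3, rank ∂_3 = 0 ⇒ b_2 = 4 − 3 − 0 = 1. So H_2 ≅ Z.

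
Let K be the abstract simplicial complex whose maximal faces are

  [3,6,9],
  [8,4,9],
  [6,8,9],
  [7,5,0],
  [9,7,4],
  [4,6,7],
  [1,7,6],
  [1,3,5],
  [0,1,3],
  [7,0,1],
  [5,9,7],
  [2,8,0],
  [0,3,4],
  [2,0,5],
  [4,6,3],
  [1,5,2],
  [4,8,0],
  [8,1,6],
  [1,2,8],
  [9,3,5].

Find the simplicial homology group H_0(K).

Fix the vertex order 0 < 1 < 2 < 3 < 4 < 5 < 6 < 7 < 8 < 9 and write every simplex with vertices in increasing order. Then dim K = 2 and the simplices of K are:

  0-simplices (10): [0], [1], [2], [3], [4], [5], [6], [7], [8], [9]
  1-simplices (30): (30 of them)
  2-simplices (20): (20 of them)

giving chain groups C_0 ≅ Z^10, C_1 ≅ Z^30, C_2 ≅ Z^20.

∂_1: C_1 → C_0 is given by ∂[p,q] = [q] − [p]. For instance
  ∂[3,9] = [9] − [3].
This gives a 10×30 integer matrix of rank 9; reducing to Smith normal form yields diagonal entries (1,1,1,1,1,1,1,1,1).

∂_2: C_2 → C_1 sends each 2-simplex [p,q,r] to [q,r] − [p,r] + [p,q]. For instance
  ∂[1,3,5] = [3,5] − [1,5] + [1,3],
  ∂[1,6,7] = [6,7] − [1,7] + [1,6].
As a 30×20 matrix over Z this has rank 20, with invariant factors (1,1,1,1,1,1,1,1,1,1,1,1,1,1,1,1,1,1,1,2).

Now H_k = ker ∂_k / im ∂_{k+1}, so:

  H_0: rank C_0 − rank ∂_1 = 10 − 9 = 1, and the invariant factors of ∂_1 are all 1, so H_0 = Z.

H_0 ≅ Z.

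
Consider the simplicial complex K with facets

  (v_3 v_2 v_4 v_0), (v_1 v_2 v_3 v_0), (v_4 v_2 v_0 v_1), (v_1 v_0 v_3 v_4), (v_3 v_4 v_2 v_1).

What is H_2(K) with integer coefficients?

We work with the vertex ordering v_0 < v_1 < v_2 < v_3 < v_4. The simplices of K, each written with vertices in increasing order, are:

  0-simplices (5): [v_0], [v_1], [v_2], [v_3], [v_4]
  1-simplices (10): [v_0,v_1], [v_0,v_2], [v_0,v_3], [v_0,v_4], [v_1,v_2], [v_1,v_3], [v_1,v_4], [v_2,v_3], [v_2,v_4], [v_3,v_4]
  2-simplices (10): [v_0,v_1,v_2], [v_0,v_1,v_3], [v_0,v_1,v_4], [v_0,v_2,v_3], [v_0,v_2,v_4], [v_0,v_3,v_4], [v_1,v_2,v_3], [v_1,v_2,v_4], [v_1,v_3,v_4], [v_2,v_3,v_4]
  3-simplices (5): [v_0,v_1,v_2,v_3], [v_0,v_1,v_2,v_4], [v_0,v_1,v_3,v_4], [v_0,v_2,v_3,v_4], [v_1,v_2,v_3,v_4]

giving chain groups C_0 ≅ Z^5, C_1 ≅ Z^10, C_2 ≅ Z^10, C_3 ≅ Z^5.

Boundary ∂_1: C_1 → C_0 sends each edge [p,q] (with p < q) to q − p.
The 5×10 boundary matrix has rank 4 and Smith normal form diag(1,1,1,1).

Boundary ∂_2: C_2 → C_1 maps a triangle to the signed sum of its edges. For instance
  ∂[v_2,v_3,v_4] = [v_3,v_4] − [v_2,v_4] + [v_2,v_3],
  ∂[v_0,v_2,v_3] = [v_2,v_3] − [v_0,v_3] + [v_0,v_2].
The 10×10 boundary matrix has rank 6 and Smith normal form diag(1,1,1,1,1,1).

∂_3: C_3 → C_2 sends each 3-simplex σ to the alternating sum Σ_i (−1)^i (σ with its i-th vertex removed). For instance
  ∂[v_0,v_1,v_2,v_3] = [v_1,v_2,v_3] − [v_0,v_2,v_3] + [v_0,v_1,v_3] − [v_0,v_1,v_2],
  ∂[v_0,v_2,v_3,v_4] = [v_2,v_3,v_4] − [v_0,v_3,v_4] + [v_0,v_2,v_4] − [v_0,v_2,v_3].
The resulting 10×5 matrix has rank 4, and its Smith normal form has invariant factors (1,1,1,1).

Computing H_k = (kernel of ∂_k) / (image of ∂_{k+1}):

  H_2: rank ker ∂_2 − rank ∂_3 = (10 − 6) − 4 = 0, and the invariant factors of ∂_3 are all 1, so H_2 = 0.

H_2 = 0.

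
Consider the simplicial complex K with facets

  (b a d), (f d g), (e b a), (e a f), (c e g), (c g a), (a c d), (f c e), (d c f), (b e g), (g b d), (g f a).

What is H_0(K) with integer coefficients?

Take the total order a < b < c < d < e < f < g on the vertex set. Then K (dimension 2) consists of the simplices:

  0-simplices (7): a, b, c, d, e, f, g
  1-simplices (18): ab, ac, ad, ae, af, ag, bd, be, bg, cd, ce, cf, cg, df, dg, ef, eg, fg
  2-simplices (12): abd, abe, acd, acg, aef, afg, bdg, beg, cdf, cef, ceg, dfg

giving chain groups C_0 ≅ Z^7, C_1 ≅ Z^18, C_2 ≅ Z^12.

∂_1: C_1 → C_0 sends each edge [p,q] (with p < q) to q − p.
This gives a 7×18 integer matrix of rank 6; reducing to Smith normal form yields diagonal entries (1,1,1,1,1,1).

Boundary ∂_2: C_2 → C_1 acts by ∂[p,q,r] = [q,r] − [p,r] + [p,q]. For instance
  ∂cef = ef − cf + ce,
  ∂abd = bd − ad + ab.
As a 18×12 matrix over Z this has rank 12, with invariant factors (1,1,1,1,1,1,1,1,1,1,1,2).

From H_k ≅ ker(∂_k) / im(∂_{k+1}) we obtain:

  H_0: rank C_0 − rank ∂_1 = 7 − 6 = 1, and the invariant factors of ∂_1 are all 1, so H_0 ≅ Z.

H_0 = Z.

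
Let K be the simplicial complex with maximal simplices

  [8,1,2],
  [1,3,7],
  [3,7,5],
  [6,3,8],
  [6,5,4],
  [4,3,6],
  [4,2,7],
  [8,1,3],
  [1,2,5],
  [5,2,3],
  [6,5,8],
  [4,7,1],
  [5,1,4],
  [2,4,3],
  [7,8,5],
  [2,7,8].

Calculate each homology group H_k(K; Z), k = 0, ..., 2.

We work with the vertex ordering 1 < 2 < 3 < 4 < 5 < 6 < 7 < 8. The simplices of K, each written with vertices in increasing order, are:

  0-simplices (8): [1], [2], [3], [4], [5], [6], [7], [8]
  1-simplices (24): (24 of them)
  2-simplices (16): [1,2,5], [1,2,8], [1,3,7], [1,3,8], [1,4,5], [1,4,7], [2,3,4], [2,3,5], [2,4,7], [2,7,8], [3,4,6], [3,5,7], [3,6,8], [4,5,6], [5,6,8], [5,7,8]

Hence C_0 ≅ Z^8, C_1 ≅ Z^24, C_2 ≅ Z^16.

Boundary ∂_1: C_1 → C_0 sends each edge [p,q] (with p < q) to q − p. For instance
  ∂[1,4] = [4] − [1].
The 8×24 boundary matrix has rank 7 and Smith normal form diag(1,1,1,1,1,1,1).

∂_2: C_2 → C_1 sends each 2-simplex [p,q,r] to [q,r] − [p,r] + [p,q]. For instance
  ∂[2,3,4] = [3,4] − [2,4] + [2,3],
  ∂[5,7,8] = [7,8] − [5,8] + [5,7].
The 24×16 boundary matrix has rank 15 and Smith normal form diag(1,1,1,1,1,1,1,1,1,1,1,1,1,1,1).

Now H_k = ker ∂_k / im ∂_{k+1}, so:

  H_0: rank C_0 − rank ∂_1 = 8 − 7 = 1, and the invariant factors of ∂_1 are all 1, so H_0 ≅ Z.
  H_1: rank ker ∂_1 − rank ∂_2 = (24 − 7) − 15 = 2, and the invariant factors of ∂_2 are all 1, so H_1 ≅ Z^2.
  H_2: rank ker ∂_2 − rank ∂_3 = (16 − 15) − 0 = 1, and there is no ∂_3, so H_2 ≅ Z.

H_0 ≅ Z,  H_1 ≅ Z^2,  H_2 ≅ Z.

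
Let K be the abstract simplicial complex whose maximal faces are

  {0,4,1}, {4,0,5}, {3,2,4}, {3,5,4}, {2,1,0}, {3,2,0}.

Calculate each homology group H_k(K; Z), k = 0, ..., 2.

H_0 = Z,  H_1 = Z,  H_2 = 0.

K has 6 vertices, 12 edges, 6 triangles.
rank ∂_0 = 0, rank ∂_1 = 5 ⇒ b_0 = 6 − 0 − 5 = 1; all invariant factors of ∂_1 are 1 so no torsion. So H_0 ≅ Z.
rank ∂_1 = 5, rank ∂_2 = 6 ⇒ b_1 = 12 − 5 − 6 = 1; all invariant factors of ∂_2 are 1 so no torsion. So H_1 ≅ Z.
rank ∂_2 = 6, rank ∂_3 = 0 ⇒ b_2 = 6 − 6 − 0 = 0. So H_2 ≅ 0.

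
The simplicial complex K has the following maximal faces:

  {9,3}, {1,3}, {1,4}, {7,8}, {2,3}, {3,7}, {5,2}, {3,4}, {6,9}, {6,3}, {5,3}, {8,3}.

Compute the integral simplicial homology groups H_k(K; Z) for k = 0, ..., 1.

H_0 = Z,  H_1 = Z^4.

Order the vertices as 1 < 2 < 3 < 4 < 5 < 6 < 7 < 8 < 9. Listing each simplex with vertices in this order, K has dimension 1 with simplices:

  0-simplices (9): [1], [2], [3], [4], [5], [6], [7], [8], [9]
  1-simplices (12): [1,3], [1,4], [2,3], [2,5], [3,4], [3,5], [3,6], [3,7], [3,8], [3,9], [6,9], [7,8]

so the chain groups are C_0 ≅ Z^9, C_1 ≅ Z^12.

Boundary ∂_1: C_1 → C_0 maps an edge to its endpoints' difference, ∂[p,q] = q − p.
As a 9×12 matrix over Z this has rank 8, with invariant factors (1,1,1,1,1,1,1,1).

Now H_k = ker ∂_k / im ∂_{k+1}, so:

  H_0: rank C_0 − rank ∂_1 = 9 − 8 = 1, and the invariant factors of ∂_1 are all 1, so H_0 = Z.
  H_1: rank ker ∂_1 − rank ∂_2 = (12 − 8) − 0 = 4, and there is no ∂_2, so H_1 = Z^4.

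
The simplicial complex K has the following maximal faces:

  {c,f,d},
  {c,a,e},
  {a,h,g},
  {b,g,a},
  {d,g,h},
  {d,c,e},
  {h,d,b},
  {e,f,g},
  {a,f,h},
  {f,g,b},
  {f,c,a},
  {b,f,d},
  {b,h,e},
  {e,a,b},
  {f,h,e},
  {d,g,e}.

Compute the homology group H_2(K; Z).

We work with the vertex ordering a < b < c < d < e < f < g < h. The simplices of K, each written with vertices in increasing order, are:

  0-simplices (8): a, b, c, d, e, f, g, h
  1-simplices (24): ab, ac, ae, af, ag, ah, bd, be, bf, bg, bh, cd, ce, cf, de, df, dg, dh, ef, eg, eh, fg, fh, gh
  2-simplices (16): abe, abg, ace, acf, afh, agh, bdf, bdh, beh, bfg, cde, cdf, deg, dgh, efg, efh

so the chain groups are C_0 ≅ Z^8, C_1 ≅ Z^24, C_2 ≅ Z^16.

∂_1: C_1 → C_0 maps an edge to its endpoints' difference, ∂[p,q] = q − p. For instance
  ∂cd = d − c.
The resulting 8×24 matrix has rank 7, and its Smith normal form has invariant factors (1,1,1,1,1,1,1).

The boundary map ∂_2: C_2 → C_1 maps a triangle to the signed sum of its edges. For instance
  ∂afh = fh − ah + af,
  ∂dgh = gh − dh + dg.
The resulting 24×16 matrix has rank 15, and its Smith normal form has invariant factors (1,1,1,1,1,1,1,1,1,1,1,1,1,1,1).

From H_k ≅ ker(∂_k) / im(∂_{k+1}) we obtain:

  H_2: rank ker ∂_2 − rank ∂_3 = (16 − 15) − 0 = 1, and there is no ∂_3, so H_2 = Z.

H_2 = Z.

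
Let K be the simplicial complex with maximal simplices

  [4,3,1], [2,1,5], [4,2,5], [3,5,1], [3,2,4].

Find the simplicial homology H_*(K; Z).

K has 5 vertices, 10 edges, 5 triangles.
rank ∂_0 = 0, rank ∂_1 = 4 ⇒ b_0 = 5 − 0 − 4 = 1; all invariant factors of ∂_1 are 1 so no torsion. So H_0 ≅ Z.
rank ∂_1 = 4, rank ∂_2 = 5 ⇒ b_1 = 10 − 4 − 5 = 1; all invariant factors of ∂_2 are 1 so no torsion. So H_1 ≅ Z.
rank ∂_2 = 5, rank ∂_3 = 0 ⇒ b_2 = 5 − 5 − 0 = 0. So H_2 ≅ 0.

H_0 = Z,  H_1 = Z,  H_2 = 0.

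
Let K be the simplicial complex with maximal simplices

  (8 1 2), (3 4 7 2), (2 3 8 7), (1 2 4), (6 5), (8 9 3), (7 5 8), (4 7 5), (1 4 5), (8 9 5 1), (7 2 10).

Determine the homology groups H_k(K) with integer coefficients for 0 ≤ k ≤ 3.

H_0 = Z,  H_1 = 0,  H_2 = Z,  H_3 = 0.

We work with the vertex ordering 1 < 2 < 3 < 4 < 5 < 6 < 7 < 8 < 9 < 10. The simplices of K, each written with vertices in increasing order, are:

  0-simplices (10): [1], [2], [3], [4], [5], [6], [7], [8], [9], [10]
  1-simplices (23): (23 of them)
  2-simplices (18): (18 of them)
  3-simplices (3): [1,5,8,9], [2,3,4,7], [2,3,7,8]

Hence C_0 ≅ Z^10, C_1 ≅ Z^23, C_2 ≅ Z^18, C_3 ≅ Z^3.

Boundary ∂_1: C_1 → C_0 is given by ∂[p,q] = [q] − [p]. For instance
  ∂[2,3] = [3] − [2].
This gives a 10×23 integer matrix of rank 9; reducing to Smith normal form yields diagonal entries (1,1,1,1,1,1,1,1,1).

The boundary map ∂_2: C_2 → C_1 sends each 2-simplex [p,q,r] to [q,r] − [p,r] + [p,q]. For instance
  ∂[2,3,8] = [3,8] − [2,8] + [2,3],
  ∂[1,5,9] = [5,9] − [1,9] + [1,5].
As a 23×18 matrix over Z this has rank 14, with invariant factors (1,1,1,1,1,1,1,1,1,1,1,1,1,1).

∂_3: C_3 → C_2 sends each 3-simplex σ to the alternating sum Σ_i (−1)^i (σ with its i-th vertex removed). For instance
  ∂[1,5,8,9] = [5,8,9] − [1,8,9] + [1,5,9] − [1,5,8],
  ∂[2,3,7,8] = [3,7,8] − [2,7,8] + [2,3,8] − [2,3,7].
As a 18×3 matrix over Z this has rank 3, with invariant factors (1,1,1).

Computing H_k = (kernel of ∂_k) / (image of ∂_{k+1}):

  H_0: rank C_0 − rank ∂_1 = 10 − 9 = 1, and the invariant factors of ∂_1 are all 1, so H_0 ≅ Z.
  H_1: rank ker ∂_1 − rank ∂_2 = (23 − 9) − 14 = 0, and the invariant factors of ∂_2 are all 1, so H_1 ≅ 0.
  H_2: rank ker ∂_2 − rank ∂_3 = (18 − 14) − 3 = 1, and the invariant factors of ∂_3 are all 1, so H_2 ≅ Z.
  H_3: rank ker ∂_3 − rank ∂_4 = (3 − 3) − 0 = 0, and there is no ∂_4, so H_3 ≅ 0.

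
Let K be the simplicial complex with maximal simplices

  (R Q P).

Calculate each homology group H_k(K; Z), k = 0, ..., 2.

Fix the vertex order P < Q < R and write every simplex with vertices in increasing order. Then dim K = 2 and the simplices of K are:

  0-simplices (3): P, Q, R
  1-simplices (3): PQ, PR, QR
  2-simplices (1): PQR

so the chain groups are C_0 ≅ Z^3, C_1 ≅ Z^3, C_2 ≅ Z^1.

The boundary map ∂_1: C_1 → C_0 sends each edge [p,q] (with p < q) to q − p.
The 3×3 boundary matrix has rank 2 and Smith normal form diag(1,1).

The boundary map ∂_2: C_2 → C_1 sends each 2-simplex [p,q,r] to [q,r] − [p,r] + [p,q]. For instance
  ∂PQR = QR − PR + PQ.
The resulting 3×1 matrix has rank 1, and its Smith normal form has invariant factors (1).

Reading off H_k = ker ∂_k / im ∂_{k+1}:

  H_0: rank C_0 − rank ∂_1 = 3 − 2 = 1, and the invariant factors of ∂_1 are all 1, so H_0 = Z.
  H_1: rank ker ∂_1 − rank ∂_2 = (3 − 2) − 1 = 0, and the invariant factors of ∂_2 are all 1, so H_1 = 0.
  H_2: rank ker ∂_2 − rank ∂_3 = (1 − 1) − 0 = 0, and there is no ∂_3, so H_2 = 0.

H_0 = Z,  H_1 = 0,  H_2 = 0.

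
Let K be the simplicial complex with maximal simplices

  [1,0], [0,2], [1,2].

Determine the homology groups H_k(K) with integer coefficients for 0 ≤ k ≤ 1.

H_0 = Z,  H_1 = Z.

Fix the vertex order 0 < 1 < 2 and write every simplex with vertices in increasing order. Then dim K = 1 and the simplices of K are:

  0-simplices (3): [0], [1], [2]
  1-simplices (3): [0,1], [0,2], [1,2]

giving chain groups C_0 ≅ Z^3, C_1 ≅ Z^3.

Boundary ∂_1: C_1 → C_0 sends each edge [p,q] (with p < q) to q − p.
This gives a 3×3 integer matrix of rank 2; reducing to Smith normal form yields diagonal entries (1,1).

Computing H_k = (kernel of ∂_k) / (image of ∂_{k+1}):

  H_0: rank C_0 − rank ∂_1 = 3 − 2 = 1, and the invariant factors of ∂_1 are all 1, so H_0 = Z.
  H_1: rank ker ∂_1 − rank ∂_2 = (3 − 2) − 0 = 1, and there is no ∂_2, so H_1 = Z.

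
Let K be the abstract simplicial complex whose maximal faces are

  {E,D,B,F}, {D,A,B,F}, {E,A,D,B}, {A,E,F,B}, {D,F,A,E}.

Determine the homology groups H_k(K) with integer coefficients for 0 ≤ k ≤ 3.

Take the total order A < B < D < E < F on the vertex set. Then K (dimension 3) consists of the simplices:

  0-simplices (5): A, B, D, E, F
  1-simplices (10): AB, AD, AE, AF, BD, BE, BF, DE, DF, EF
  2-simplices (10): ABD, ABE, ABF, ADE, ADF, AEF, BDE, BDF, BEF, DEF
  3-simplices (5): ABDE, ABDF, ABEF, ADEF, BDEF

Hence C_0 ≅ Z^5, C_1 ≅ Z^10, C_2 ≅ Z^10, C_3 ≅ Z^5.

Boundary ∂_1: C_1 → C_0 maps an edge to its endpoints' difference, ∂[p,q] = q − p. For instance
  ∂AE = E − A.
The resulting 5×10 matrix has rank 4, and its Smith normal form has invariant factors (1,1,1,1).

Boundary ∂_2: C_2 → C_1 acts by ∂[p,q,r] = [q,r] − [p,r] + [p,q]. For instance
  ∂ABF = BF − AF + AB,
  ∂AEF = EF − AF + AE.
As a 10×10 matrix over Z this has rank 6, with invariant factors (1,1,1,1,1,1).

Boundary ∂_3: C_3 → C_2 sends each 3-simplex σ to the alternating sum Σ_i (−1)^i (σ with its i-th vertex removed). For instance
  ∂ABDE = BDE − ADE + ABE − ABD,
  ∂ADEF = DEF − AEF + ADF − ADE.
The resulting 10×5 matrix has rank 4, and its Smith normal form has invariant factors (1,1,1,1).

From H_k ≅ ker(∂_k) / im(∂_{k+1}) we obtain:

  H_0: rank C_0 − rank ∂_1 = 5 − 4 = 1, and the invariant factors of ∂_1 are all 1, so H_0 = Z.
  H_1: rank ker ∂_1 − rank ∂_2 = (10 − 4) − 6 = 0, and the invariant factors of ∂_2 are all 1, so H_1 = 0.
  H_2: rank ker ∂_2 − rank ∂_3 = (10 − 6) − 4 = 0, and the invariant factors of ∂_3 are all 1, so H_2 = 0.
  H_3: rank ker ∂_3 − rank ∂_4 = (5 − 4) − 0 = 1, and there is no ∂_4, so H_3 = Z.

H_0 = Z,  H_1 = 0,  H_2 = 0,  H_3 = Z.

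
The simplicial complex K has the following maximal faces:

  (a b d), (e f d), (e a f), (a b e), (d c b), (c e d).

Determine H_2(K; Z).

H_2 ≅ 0.

Take the total order a < b < c < d < e < f on the vertex set. Then K (dimension 2) consists of the simplices:

  0-simplices (6): a, b, c, d, e, f
  1-simplices (12): ab, ad, ae, af, bc, bd, be, cd, ce, de, df, ef
  2-simplices (6): abd, abe, aef, bcd, cde, def

Hence C_0 ≅ Z^6, C_1 ≅ Z^12, C_2 ≅ Z^6.

Boundary ∂_1: C_1 → C_0 is given by ∂[p,q] = [q] − [p]. For instance
  ∂bc = c − b.
As a 6×12 matrix over Z this has rank 5, with invariant factors (1,1,1,1,1).

The boundary map ∂_2: C_2 → C_1 sends each 2-simplex [p,q,r] to [q,r] − [p,r] + [p,q]. For instance
  ∂cde = de − ce + cd,
  ∂aef = ef − af + ae.
This gives a 12×6 integer matrix of rank 6; reducing to Smith normal form yields diagonal entries (1,1,1,1,1,1).

Computing H_k = (kernel of ∂_k) / (image of ∂_{k+1}):

  H_2: rank ker ∂_2 − rank ∂_3 = (6 − 6) − 0 = 0, and there is no ∂_3, so H_2 = 0.

(K is a triangulation of the cylinder S^1 x I.)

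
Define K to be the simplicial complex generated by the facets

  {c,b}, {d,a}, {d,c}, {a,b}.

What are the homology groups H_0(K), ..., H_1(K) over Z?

H_0 ≅ Z,  H_1 ≅ Z.

Order the vertices as a < b < c < d. Listing each simplex with vertices in this order, K has dimension 1 with simplices:

  0-simplices (4): a, b, c, d
  1-simplices (4): ab, ad, bc, cd

Hence C_0 ≅ Z^4, C_1 ≅ Z^4.

The boundary map ∂_1: C_1 → C_0 is given by ∂[p,q] = [q] − [p]. For instance
  ∂bc = c − b.
The 4×4 boundary matrix has rank 3 and Smith normal form diag(1,1,1).

Now H_k = ker ∂_k / im ∂_{k+1}, so:

  H_0: rank C_0 − rank ∂_1 = 4 − 3 = 1, and the invariant factors of ∂_1 are all 1, so H_0 = Z.
  H_1: rank ker ∂_1 − rank ∂_2 = (4 − 3) − 0 = 1, and there is no ∂_2, so H_1 = Z.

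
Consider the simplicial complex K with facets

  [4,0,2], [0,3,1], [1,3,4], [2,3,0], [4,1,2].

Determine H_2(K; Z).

Order the vertices as 0 < 1 < 2 < 3 < 4. Listing each simplex with vertices in this order, K has dimension 2 with simplices:

  0-simplices (5): [0], [1], [2], [3], [4]
  1-simplices (10): [0,1], [0,2], [0,3], [0,4], [1,2], [1,3], [1,4], [2,3], [2,4], [3,4]
  2-simplices (5): [0,1,3], [0,2,3], [0,2,4], [1,2,4], [1,3,4]

giving chain groups C_0 ≅ Z^5, C_1 ≅ Z^10, C_2 ≅ Z^5.

∂_1: C_1 → C_0 maps an edge to its endpoints' difference, ∂[p,q] = q − p.
The resulting 5×10 matrix has rank 4, and its Smith normal form has invariant factors (1,1,1,1).

∂_2: C_2 → C_1 sends each 2-simplex [p,q,r] to [q,r] − [p,r] + [p,q]. For instance
  ∂[0,2,4] = [2,4] − [0,4] + [0,2],
  ∂[1,2,4] = [2,4] − [1,4] + [1,2].
The resulting 10×5 matrix has rank 5, and its Smith normal form has invariant factors (1,1,1,1,1).

Reading off H_k = ker ∂_k / im ∂_{k+1}:

  H_2: rank ker ∂_2 − rank ∂_3 = (5 − 5) − 0 = 0, and there is no ∂_3, so H_2 = 0.

(K is a triangulation of the Möbius band.)

H_2 ≅ 0.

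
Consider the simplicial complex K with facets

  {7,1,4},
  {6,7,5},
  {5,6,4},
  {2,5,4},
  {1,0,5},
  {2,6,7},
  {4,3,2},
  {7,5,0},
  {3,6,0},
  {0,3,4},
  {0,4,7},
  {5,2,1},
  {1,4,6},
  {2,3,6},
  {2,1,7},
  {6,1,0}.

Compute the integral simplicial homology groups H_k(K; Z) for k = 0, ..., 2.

Order the vertices as 0 < 1 < 2 < 3 < 4 < 5 < 6 < 7. Listing each simplex with vertices in this order, K has dimension 2 with simplices:

  0-simplices (8): [0], [1], [2], [3], [4], [5], [6], [7]
  1-simplices (24): (24 of them)
  2-simplices (16): [0,1,5], [0,1,6], [0,3,4], [0,3,6], [0,4,7], [0,5,7], [1,2,5], [1,2,7], [1,4,6], [1,4,7], [2,3,4], [2,3,6], [2,4,5], [2,6,7], [4,5,6], [5,6,7]

Hence C_0 ≅ Z^8, C_1 ≅ Z^24, C_2 ≅ Z^16.

∂_1: C_1 → C_0 is given by ∂[p,q] = [q] − [p]. For instance
  ∂[5,7] = [7] − [5].
The 8×24 boundary matrix has rank 7 and Smith normal form diag(1,1,1,1,1,1,1).

∂_2: C_2 → C_1 acts by ∂[p,q,r] = [q,r] − [p,r] + [p,q]. For instance
  ∂[0,5,7] = [5,7] − [0,7] + [0,5],
  ∂[4,5,6] = [5,6] − [4,6] + [4,5].
The 24×16 boundary matrix has rank 15 and Smith normal form diag(1,1,1,1,1,1,1,1,1,1,1,1,1,1,1).

Reading off H_k = ker ∂_k / im ∂_{k+1}:

  H_0: rank C_0 − rank ∂_1 = 8 − 7 = 1, and the invariant factors of ∂_1 are all 1, so H_0 ≅ Z.
  H_1: rank ker ∂_1 − rank ∂_2 = (24 − 7) − 15 = 2, and the invariant factors of ∂_2 are all 1, so H_1 ≅ Z^2.
  H_2: rank ker ∂_2 − rank ∂_3 = (16 − 15) − 0 = 1, and there is no ∂_3, so H_2 ≅ Z.

H_0 = Z,  H_1 = Z^2,  H_2 = Z.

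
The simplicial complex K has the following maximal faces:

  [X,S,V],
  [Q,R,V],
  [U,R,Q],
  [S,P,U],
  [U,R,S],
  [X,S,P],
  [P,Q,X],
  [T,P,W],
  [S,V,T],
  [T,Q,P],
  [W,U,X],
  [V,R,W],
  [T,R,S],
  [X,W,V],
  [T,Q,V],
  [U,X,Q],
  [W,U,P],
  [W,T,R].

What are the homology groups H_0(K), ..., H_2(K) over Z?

Order the vertices as P < Q < R < S < T < U < V < W < X. Listing each simplex with vertices in this order, K has dimension 2 with simplices:

  0-simplices (9): P, Q, R, S, T, U, V, W, X
  1-simplices (27): PQ, PS, PT, PU, PW, PX, QR, QT, QU, QV, QX, RS, RT, RU, RV, RW, ST, SU, SV, SX, TV, TW, UW, UX, VW, VX, WX
  2-simplices (18): PQT, PQX, PSU, PSX, PTW, PUW, QRU, QRV, QTV, QUX, RST, RSU, RTW, RVW, STV, SVX, UWX, VWX

so the chain groups are C_0 ≅ Z^9, C_1 ≅ Z^27, C_2 ≅ Z^18.

Boundary ∂_1: C_1 → C_0 is given by ∂[p,q] = [q] − [p]. For instance
  ∂PQ = Q − P.
This gives a 9×27 integer matrix of rank 8; reducing to Smith normal form yields diagonal entries (1,1,1,1,1,1,1,1).

∂_2: C_2 → C_1 acts by ∂[p,q,r] = [q,r] − [p,r] + [p,q]. For instance
  ∂SVX = VX − SX + SV,
  ∂PSU = SU − PU + PS.
As a 27×18 matrix over Z this has rank 18, with invariant factors (1,1,1,1,1,1,1,1,1,1,1,1,1,1,1,1,1,2).

Computing H_k = (kernel of ∂_k) / (image of ∂_{k+1}):

  H_0: rank C_0 − rank ∂_1 = 9 − 8 = 1, and the invariant factors of ∂_1 are all 1, so H_0 ≅ Z.
  H_1: rank ker ∂_1 − rank ∂_2 = (27 − 8) − 18 = 1, and ∂_2 has invariant factor 2 > 1, so H_1 ≅ Z ⊕ Z/2Z.
  H_2: rank ker ∂_2 − rank ∂_3 = (18 − 18) − 0 = 0, and there is no ∂_3, so H_2 ≅ 0.

H_0 = Z,  H_1 = Z ⊕ Z/2Z,  H_2 = 0.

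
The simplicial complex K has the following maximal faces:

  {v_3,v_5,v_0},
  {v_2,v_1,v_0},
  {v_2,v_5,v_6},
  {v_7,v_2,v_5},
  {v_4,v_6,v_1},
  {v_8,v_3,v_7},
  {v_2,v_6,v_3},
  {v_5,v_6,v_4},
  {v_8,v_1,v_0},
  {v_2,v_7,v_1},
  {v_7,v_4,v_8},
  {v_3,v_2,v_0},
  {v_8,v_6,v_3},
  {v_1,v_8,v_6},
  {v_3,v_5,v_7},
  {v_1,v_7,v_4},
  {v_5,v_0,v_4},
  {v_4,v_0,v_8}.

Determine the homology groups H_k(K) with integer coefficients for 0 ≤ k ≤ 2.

K has 9 vertices, 27 edges, 18 triangles.
rank ∂_0 = 0, rank ∂_1 = 8 ⇒ b_0 = 9 − 0 − 8 = 1; all invariant factors of ∂_1 are 1 so no torsion. So H_0 ≅ Z.
rank ∂_1 = 8, rank ∂_2 = 18 ⇒ b_1 = 27 − 8 − 18 = 1; ∂_2 has invariant factor(s) [2] giving torsion. So H_1 ≅ Z ⊕ Z/2Z.
rank ∂_2 = 18, rank ∂_3 = 0 ⇒ b_2 = 18 − 18 − 0 = 0. So H_2 ≅ 0.

H_0 ≅ Z,  H_1 ≅ Z ⊕ Z/2Z,  H_2 = 0.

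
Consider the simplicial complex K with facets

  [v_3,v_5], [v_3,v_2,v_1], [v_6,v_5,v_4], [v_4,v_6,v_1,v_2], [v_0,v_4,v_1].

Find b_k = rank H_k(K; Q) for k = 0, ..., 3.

Take the total order v_0 < v_1 < v_2 < v_3 < v_4 < v_5 < v_6 on the vertex set. Then K (dimension 3) consists of the simplices:

  0-simplices (7): [v_0], [v_1], [v_2], [v_3], [v_4], [v_5], [v_6]
  1-simplices (13): [v_0,v_1], [v_0,v_4], [v_1,v_2], [v_1,v_3], [v_1,v_4], [v_1,v_6], [v_2,v_3], [v_2,v_4], [v_2,v_6], [v_3,v_5], [v_4,v_5], [v_4,v_6], [v_5,v_6]
  2-simplices (7): [v_0,v_1,v_4], [v_1,v_2,v_3], [v_1,v_2,v_4], [v_1,v_2,v_6], [v_1,v_4,v_6], [v_2,v_4,v_6], [v_4,v_5,v_6]
  3-simplices (1): [v_1,v_2,v_4,v_6]

so the chain groups are C_0 ≅ Z^7, C_1 ≅ Z^13, C_2 ≅ Z^7, C_3 ≅ Z^1.

∂_1: C_1 → C_0 is given by ∂[p,q] = [q] − [p]. For instance
  ∂[v_1,v_2] = [v_2] − [v_1].
The 7×13 boundary matrix has rank 6 and Smith normal form diag(1,1,1,1,1,1).

∂_2: C_2 → C_1 acts by ∂[p,q,r] = [q,r] − [p,r] + [p,q]. For instance
  ∂[v_4,v_5,v_6] = [v_5,v_6] − [v_4,v_6] + [v_4,v_5],
  ∂[v_1,v_2,v_4] = [v_2,v_4] − [v_1,v_4] + [v_1,v_2].
The resulting 13×7 matrix has rank 6, and its Smith normal form has invariant factors (1,1,1,1,1,1).

Boundary ∂_3: C_3 → C_2 sends each 3-simplex σ to the alternating sum Σ_i (−1)^i (σ with its i-th vertex removed). For instance
  ∂[v_1,v_2,v_4,v_6] = [v_2,v_4,v_6] − [v_1,v_4,v_6] + [v_1,v_2,v_6] − [v_1,v_2,v_4].
The 7×1 boundary matrix has rank 1 and Smith normal form diag(1).

Now H_k = ker ∂_k / im ∂_{k+1}, so:

  H_0: rank C_0 − rank ∂_1 = 7 − 6 = 1, and the invariant factors of ∂_1 are all 1, so H_0 = Z.
  H_1: rank ker ∂_1 − rank ∂_2 = (13 − 6) − 6 = 1, and the invariant factors of ∂_2 are all 1, so H_1 = Z.
  H_2: rank ker ∂_2 − rank ∂_3 = (7 − 6) − 1 = 0, and the invariant factors of ∂_3 are all 1, so H_2 = 0.
  H_3: rank ker ∂_3 − rank ∂_4 = (1 − 1) − 0 = 0, and there is no ∂_4, so H_3 = 0.

Hence the Betti numbers are b_0 = 1, b_1 = 1, b_2 = 0, b_3 = 0.

b_0 = 1, b_1 = 1, b_2 = 0, b_3 = 0.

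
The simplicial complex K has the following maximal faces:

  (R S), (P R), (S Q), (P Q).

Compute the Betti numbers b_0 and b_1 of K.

K has 4 vertices, 4 edges.
rank ∂_0 = 0, rank ∂_1 = 3 ⇒ b_0 = 4 − 0 − 3 = 1; all invariant factors of ∂_1 are 1 so no torsion. So H_0 ≅ Z.
rank ∂_1 = 3, rank ∂_2 = 0 ⇒ b_1 = 4 − 3 − 0 = 1. So H_1 ≅ Z.

b_0 = 1, b_1 = 1.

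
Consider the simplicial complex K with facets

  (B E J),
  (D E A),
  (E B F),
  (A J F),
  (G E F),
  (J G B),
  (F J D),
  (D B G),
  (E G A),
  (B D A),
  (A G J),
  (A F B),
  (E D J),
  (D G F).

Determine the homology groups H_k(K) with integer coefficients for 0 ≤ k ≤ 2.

Fix the vertex order A < B < D < E < F < G < J and write every simplex with vertices in increasing order. Then dim K = 2 and the simplices of K are:

  0-simplices (7): A, B, D, E, F, G, J
  1-simplices (21): AB, AD, AE, AF, AG, AJ, BD, BE, BF, BG, BJ, DE, DF, DG, DJ, EF, EG, EJ, FG, FJ, GJ
  2-simplices (14): ABD, ABF, ADE, AEG, AFJ, AGJ, BDG, BEF, BEJ, BGJ, DEJ, DFG, DFJ, EFG

giving chain groups C_0 ≅ Z^7, C_1 ≅ Z^21, C_2 ≅ Z^14.

Boundary ∂_1: C_1 → C_0 maps an edge to its endpoints' difference, ∂[p,q] = q − p. For instance
  ∂AB = B − A.
As a 7×21 matrix over Z this has rank 6, with invariant factors (1,1,1,1,1,1).

Boundary ∂_2: C_2 → C_1 acts by ∂[p,q,r] = [q,r] − [p,r] + [p,q]. For instance
  ∂BEJ = EJ − BJ + BE,
  ∂DFJ = FJ − DJ + DF.
The 21×14 boundary matrix has rank 13 and Smith normal form diag(1,1,1,1,1,1,1,1,1,1,1,1,1).

Now H_k = ker ∂_k / im ∂_{k+1}, so:

  H_0: rank C_0 − rank ∂_1 = 7 − 6 = 1, and the invariant factors of ∂_1 are all 1, so H_0 = Z.
  H_1: rank ker ∂_1 − rank ∂_2 = (21 − 6) − 13 = 2, and the invariant factors of ∂_2 are all 1, so H_1 = Z^2.
  H_2: rank ker ∂_2 − rank ∂_3 = (14 − 13) − 0 = 1, and there is no ∂_3, so H_2 = Z.

As a check, the Euler characteristic is 7 − 21 + 14 = 0, which agrees with 1 − 2 + 1 = 0.
(K is a triangulation of the torus T^2.)

H_0 ≅ Z,  H_1 ≅ Z^2,  H_2 ≅ Z.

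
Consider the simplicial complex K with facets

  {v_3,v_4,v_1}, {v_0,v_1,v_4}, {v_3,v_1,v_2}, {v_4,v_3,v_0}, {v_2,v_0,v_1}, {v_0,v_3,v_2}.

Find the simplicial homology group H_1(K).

We work with the vertex ordering v_0 < v_1 < v_2 < v_3 < v_4. The simplices of K, each written with vertices in increasing order, are:

  0-simplices (5): [v_0], [v_1], [v_2], [v_3], [v_4]
  1-simplices (9): [v_0,v_1], [v_0,v_2], [v_0,v_3], [v_0,v_4], [v_1,v_2], [v_1,v_3], [v_1,v_4], [v_2,v_3], [v_3,v_4]
  2-simplices (6): [v_0,v_1,v_2], [v_0,v_1,v_4], [v_0,v_2,v_3], [v_0,v_3,v_4], [v_1,v_2,v_3], [v_1,v_3,v_4]

so the chain groups are C_0 ≅ Z^5, C_1 ≅ Z^9, C_2 ≅ Z^6.

The boundary map ∂_1: C_1 → C_0 sends each edge [p,q] (with p < q) to q − p.
The resulting 5×9 matrix has rank 4, and its Smith normal form has invariant factors (1,1,1,1).

Boundary ∂_2: C_2 → C_1 acts by ∂[p,q,r] = [q,r] − [p,r] + [p,q]. For instance
  ∂[v_0,v_2,v_3] = [v_2,v_3] − [v_0,v_3] + [v_0,v_2],
  ∂[v_0,v_1,v_2] = [v_1,v_2] − [v_0,v_2] + [v_0,v_1].
The resulting 9×6 matrix has rank 5, and its Smith normal form has invariant factors (1,1,1,1,1).

Reading off H_k = ker ∂_k / im ∂_{k+1}:

  H_1: rank ker ∂_1 − rank ∂_2 = (9 − 4) − 5 = 0, and the invariant factors of ∂_2 are all 1, so H_1 ≅ 0.

(K is a triangulation of the 2-sphere S^2.)

H_1 ≅ 0.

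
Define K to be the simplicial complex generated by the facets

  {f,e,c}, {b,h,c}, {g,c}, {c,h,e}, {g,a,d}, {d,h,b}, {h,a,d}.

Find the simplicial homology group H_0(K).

H_0 = Z.

Fix the vertex order a < b < c < d < e < f < g < h and write every simplex with vertices in increasing order. Then dim K = 2 and the simplices of K are:

  0-simplices (8): a, b, c, d, e, f, g, h
  1-simplices (14): ad, ag, ah, bc, bd, bh, ce, cf, cg, ch, dg, dh, ef, eh
  2-simplices (6): adg, adh, bch, bdh, cef, ceh

so the chain groups are C_0 ≅ Z^8, C_1 ≅ Z^14, C_2 ≅ Z^6.

Boundary ∂_1: C_1 → C_0 is given by ∂[p,q] = [q] − [p].
This gives a 8×14 integer matrix of rank 7; reducing to Smith normal form yields diagonal entries (1,1,1,1,1,1,1).

∂_2: C_2 → C_1 sends each 2-simplex [p,q,r] to [q,r] − [p,r] + [p,q]. For instance
  ∂ceh = eh − ch + ce,
  ∂adh = dh − ah + ad.
This gives a 14×6 integer matrix of rank 6; reducing to Smith normal form yields diagonal entries (1,1,1,1,1,1).

Now H_k = ker ∂_k / im ∂_{k+1}, so:

  H_0: rank C_0 − rank ∂_1 = 8 − 7 = 1, and the invariant factors of ∂_1 are all 1, so H_0 = Z.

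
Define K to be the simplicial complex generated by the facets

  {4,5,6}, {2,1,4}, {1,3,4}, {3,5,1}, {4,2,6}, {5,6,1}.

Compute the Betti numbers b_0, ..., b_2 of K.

K has 6 vertices, 12 edges, 6 triangles.
rank ∂_0 = 0, rank ∂_1 = 5 ⇒ b_0 = 6 − 0 − 5 = 1; all invariant factors of ∂_1 are 1 so no torsion. So H_0 ≅ Z.
rank ∂_1 = 5, rank ∂_2 = 6 ⇒ b_1 = 12 − 5 − 6 = 1; all invariant factors of ∂_2 are 1 so no torsion. So H_1 ≅ Z.
rank ∂_2 = 6, rank ∂_3 = 0 ⇒ b_2 = 6 − 6 − 0 = 0. So H_2 ≅ 0.

b_0 = 1, b_1 = 1, b_2 = 0.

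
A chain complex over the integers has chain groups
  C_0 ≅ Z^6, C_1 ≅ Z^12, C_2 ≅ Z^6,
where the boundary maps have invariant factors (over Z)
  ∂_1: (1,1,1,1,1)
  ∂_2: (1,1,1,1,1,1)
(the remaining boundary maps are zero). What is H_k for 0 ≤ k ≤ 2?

H_0: b_0 = 6 − 0 − 5 = 1; torsion from ∂_1 factors > 1: none. So H_0 = Z.
H_1: b_1 = 12 − 5 − 6 = 1; torsion from ∂_2 factors > 1: none. So H_1 = Z.
H_2: b_2 = 6 − 6 − 0 = 0; torsion from ∂_3 factors > 1: none. So H_2 = 0.

H_0 = Z,  H_1 = Z,  H_2 = 0.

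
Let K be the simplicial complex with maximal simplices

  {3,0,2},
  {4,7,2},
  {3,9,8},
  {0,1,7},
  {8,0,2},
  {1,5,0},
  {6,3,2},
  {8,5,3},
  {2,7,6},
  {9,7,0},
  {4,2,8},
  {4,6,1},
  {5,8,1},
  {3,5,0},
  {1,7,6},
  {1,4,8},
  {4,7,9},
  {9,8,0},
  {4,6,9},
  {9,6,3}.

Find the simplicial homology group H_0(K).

H_0 = Z.

Take the total order 0 < 1 < 2 < 3 < 4 < 5 < 6 < 7 < 8 < 9 on the vertex set. Then K (dimension 2) consists of the simplices:

  0-simplices (10): [0], [1], [2], [3], [4], [5], [6], [7], [8], [9]
  1-simplices (30): (30 of them)
  2-simplices (20): (20 of them)

Hence C_0 ≅ Z^10, C_1 ≅ Z^30, C_2 ≅ Z^20.

∂_1: C_1 → C_0 maps an edge to its endpoints' difference, ∂[p,q] = q − p. For instance
  ∂[0,3] = [3] − [0].
As a 10×30 matrix over Z this has rank 9, with invariant factors (1,1,1,1,1,1,1,1,1).

The boundary map ∂_2: C_2 → C_1 maps a triangle to the signed sum of its edges. For instance
  ∂[2,4,7] = [4,7] − [2,7] + [2,4],
  ∂[0,7,9] = [7,9] − [0,9] + [0,7].
The 30×20 boundary matrix has rank 20 and Smith normal form diag(1,1,1,1,1,1,1,1,1,1,1,1,1,1,1,1,1,1,1,2).

Now H_k = ker ∂_k / im ∂_{k+1}, so:

  H_0: rank C_0 − rank ∂_1 = 10 − 9 = 1, and the invariant factors of ∂_1 are all 1, so H_0 ≅ Z.

(K is a triangulation of the Klein bottle.)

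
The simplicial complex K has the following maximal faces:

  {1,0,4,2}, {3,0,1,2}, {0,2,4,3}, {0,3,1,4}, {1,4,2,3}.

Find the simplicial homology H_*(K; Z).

H_0 = Z,  H_1 = 0,  H_2 = 0,  H_3 = Z.

Take the total order 0 < 1 < 2 < 3 < 4 on the vertex set. Then K (dimension 3) consists of the simplices:

  0-simplices (5): [0], [1], [2], [3], [4]
  1-simplices (10): [0,1], [0,2], [0,3], [0,4], [1,2], [1,3], [1,4], [2,3], [2,4], [3,4]
  2-simplices (10): [0,1,2], [0,1,3], [0,1,4], [0,2,3], [0,2,4], [0,3,4], [1,2,3], [1,2,4], [1,3,4], [2,3,4]
  3-simplices (5): [0,1,2,3], [0,1,2,4], [0,1,3,4], [0,2,3,4], [1,2,3,4]

so the chain groups are C_0 ≅ Z^5, C_1 ≅ Z^10, C_2 ≅ Z^10, C_3 ≅ Z^5.

The boundary map ∂_1: C_1 → C_0 maps an edge to its endpoints' difference, ∂[p,q] = q − p.
The resulting 5×10 matrix has rank 4, and its Smith normal form has invariant factors (1,1,1,1).

∂_2: C_2 → C_1 sends each 2-simplex [p,q,r] to [q,r] − [p,r] + [p,q]. For instance
  ∂[1,2,4] = [2,4] − [1,4] + [1,2],
  ∂[0,2,3] = [2,3] − [0,3] + [0,2].
This gives a 10×10 integer matrix of rank 6; reducing to Smith normal form yields diagonal entries (1,1,1,1,1,1).

∂_3: C_3 → C_2 sends each 3-simplex σ to the alternating sum Σ_i (−1)^i (σ with its i-th vertex removed). For instance
  ∂[0,2,3,4] = [2,3,4] − [0,3,4] + [0,2,4] − [0,2,3],
  ∂[0,1,3,4] = [1,3,4] − [0,3,4] + [0,1,4] − [0,1,3].
This gives a 10×5 integer matrix of rank 4; reducing to Smith normal form yields diagonal entries (1,1,1,1).

Now H_k = ker ∂_k / im ∂_{k+1}, so:

  H_0: rank C_0 − rank ∂_1 = 5 − 4 = 1, and the invariant factors of ∂_1 are all 1, so H_0 = Z.
  H_1: rank ker ∂_1 − rank ∂_2 = (10 − 4) − 6 = 0, and the invariant factors of ∂_2 are all 1, so H_1 = 0.
  H_2: rank ker ∂_2 − rank ∂_3 = (10 − 6) − 4 = 0, and the invariant factors of ∂_3 are all 1, so H_2 = 0.
  H_3: rank ker ∂_3 − rank ∂_4 = (5 − 4) − 0 = 1, and there is no ∂_4, so H_3 = Z.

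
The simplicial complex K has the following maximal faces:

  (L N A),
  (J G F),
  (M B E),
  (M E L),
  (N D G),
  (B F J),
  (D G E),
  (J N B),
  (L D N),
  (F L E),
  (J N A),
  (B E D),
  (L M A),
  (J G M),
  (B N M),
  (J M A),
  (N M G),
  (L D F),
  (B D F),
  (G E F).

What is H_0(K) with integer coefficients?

Order the vertices as A < B < D < E < F < G < J < L < M < N. Listing each simplex with vertices in this order, K has dimension 2 with simplices:

  0-simplices (10): A, B, D, E, F, G, J, L, M, N
  1-simplices (30): AJ, AL, AM, AN, BD, BE, BF, BJ, BM, BN, DE, DF, DG, DL, DN, EF, EG, EL, EM, FG, FJ, FL, GJ, GM, GN, JM, JN, LM, LN, MN
  2-simplices (20): AJM, AJN, ALM, ALN, BDE, BDF, BEM, BFJ, BJN, BMN, DEG, DFL, DGN, DLN, EFG, EFL, ELM, FGJ, GJM, GMN

so the chain groups are C_0 ≅ Z^10, C_1 ≅ Z^30, C_2 ≅ Z^20.

Boundary ∂_1: C_1 → C_0 sends each edge [p,q] (with p < q) to q − p. For instance
  ∂EL = L − E.
The resulting 10×30 matrix has rank 9, and its Smith normal form has invariant factors (1,1,1,1,1,1,1,1,1).

∂_2: C_2 → C_1 acts by ∂[p,q,r] = [q,r] − [p,r] + [p,q]. For instance
  ∂DGN = GN − DN + DG,
  ∂ALN = LN − AN + AL.
The resulting 30×20 matrix has rank 20, and its Smith normal form has invariant factors (1,1,1,1,1,1,1,1,1,1,1,1,1,1,1,1,1,1,1,2).

Computing H_k = (kernel of ∂_k) / (image of ∂_{k+1}):

  H_0: rank C_0 − rank ∂_1 = 10 − 9 = 1, and the invariant factors of ∂_1 are all 1, so H_0 ≅ Z.

H_0 = Z.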